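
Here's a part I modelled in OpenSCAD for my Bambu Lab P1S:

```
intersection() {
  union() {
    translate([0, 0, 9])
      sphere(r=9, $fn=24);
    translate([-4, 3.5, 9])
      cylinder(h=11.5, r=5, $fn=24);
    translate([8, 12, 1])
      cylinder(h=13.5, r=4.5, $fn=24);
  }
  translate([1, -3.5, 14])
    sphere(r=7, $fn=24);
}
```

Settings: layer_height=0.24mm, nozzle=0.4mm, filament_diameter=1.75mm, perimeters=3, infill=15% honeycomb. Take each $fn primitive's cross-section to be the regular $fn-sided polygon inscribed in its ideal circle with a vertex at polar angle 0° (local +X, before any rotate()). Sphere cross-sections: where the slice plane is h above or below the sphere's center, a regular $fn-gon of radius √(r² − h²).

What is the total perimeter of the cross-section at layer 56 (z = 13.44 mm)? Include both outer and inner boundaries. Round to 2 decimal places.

38.82 mm

At z = 13.44 mm: the r=9 sphere slices to a regular 24-gon of circumradius 7.829 (√(r²−h²) with h=4.44 from center) (perimeter = 2·24·7.829·sin(180°/24) = 49.05 mm); the cylinder at (-4, 3.5): section is a regular 24-gon, circumradius r=5 (perimeter = 2·24·5.000·sin(180°/24) = 31.33 mm); the r=4.5 cylinder at (8, 12) contributes a regular 24-gon of circumradius 4.5 (perimeter = 2·24·4.500·sin(180°/24) = 28.19 mm); Taking the union: the regions partially overlap (shared area 57.70 mm²), so the edge portions inside another operand are dropped and the merged outline is re-measured after clipping — boundary = 80.79 mm; the r=7 sphere at (1, -3.5) slices to a regular 24-gon of circumradius 6.978 (√(r²−h²) with h=0.56 from center) (perimeter = 2·24·6.978·sin(180°/24) = 43.72 mm); After intersecting: the r=7 sphere at (1, -3.5) partially overlaps that combined region; clipping to the common part keeps 116.25 mm² — boundary = 38.82 mm. Overall, the cross-section is a single solid region. Total boundary length (outer) = 38.82 mm.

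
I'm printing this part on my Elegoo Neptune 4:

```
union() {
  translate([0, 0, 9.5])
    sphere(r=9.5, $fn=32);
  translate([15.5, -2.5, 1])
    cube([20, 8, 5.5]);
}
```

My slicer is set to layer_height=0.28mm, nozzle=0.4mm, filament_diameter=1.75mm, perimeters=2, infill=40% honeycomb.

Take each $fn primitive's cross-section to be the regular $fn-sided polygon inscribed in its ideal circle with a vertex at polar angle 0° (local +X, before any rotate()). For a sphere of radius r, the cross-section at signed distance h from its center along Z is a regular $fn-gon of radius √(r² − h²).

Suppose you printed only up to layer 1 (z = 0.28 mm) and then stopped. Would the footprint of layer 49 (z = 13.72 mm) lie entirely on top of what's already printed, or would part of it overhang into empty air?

part overhangs

Compare the two slices. At z = 0.28: the r=9.5 sphere slices to a regular 32-gon of circumradius 2.289 (√(r²−h²) with h=9.22 from center) (area = (32/2)·2.289²·sin(360°/32) = 16.36 mm²); the cube at (15.5, -2.5) is not intersected at this z (z outside [1, 6.5]); Combining (union): only the r=9.5 sphere is present, so the union is just that shape — area = 16.36 mm². At z = 13.72: the r=9.5 sphere contributes a regular 32-gon of circumradius √(9.5²−4.22²) = 8.511 (area = (32/2)·8.511²·sin(360°/32) = 226.12 mm²); the cube at (15.5, -2.5) does not reach this height (z outside [1, 6.5]); Merging all regions: only the r=9.5 sphere is present, so the union is just that shape — area = 226.12 mm². Checking containment: at z = 13.72 the cross-section extends beyond the z = 0.28 cross-section by about 209.76 mm².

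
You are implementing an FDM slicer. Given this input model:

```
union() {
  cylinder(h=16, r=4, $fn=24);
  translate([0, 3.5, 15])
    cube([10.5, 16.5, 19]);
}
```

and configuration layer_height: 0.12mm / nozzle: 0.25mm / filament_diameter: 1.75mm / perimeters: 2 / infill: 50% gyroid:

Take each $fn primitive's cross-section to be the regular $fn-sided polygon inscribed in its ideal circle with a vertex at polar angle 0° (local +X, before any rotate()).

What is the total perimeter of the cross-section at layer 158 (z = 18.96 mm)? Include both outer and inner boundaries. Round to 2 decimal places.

At z = 18.96 mm: the cylinder does not reach this height (z outside [0, 16]); the cube at (0, 3.5) is present — its section is the full 10.5×16.5 rectangle (perimeter 54.00 mm); Merging all regions: only the 10.5×16.5 cube at (0, 3.5) is present, so the union is just that shape — boundary = 54.00 mm. Overall, the cross-section is a single solid region. Total boundary length (outer) = 54.00 mm.

54.00 mm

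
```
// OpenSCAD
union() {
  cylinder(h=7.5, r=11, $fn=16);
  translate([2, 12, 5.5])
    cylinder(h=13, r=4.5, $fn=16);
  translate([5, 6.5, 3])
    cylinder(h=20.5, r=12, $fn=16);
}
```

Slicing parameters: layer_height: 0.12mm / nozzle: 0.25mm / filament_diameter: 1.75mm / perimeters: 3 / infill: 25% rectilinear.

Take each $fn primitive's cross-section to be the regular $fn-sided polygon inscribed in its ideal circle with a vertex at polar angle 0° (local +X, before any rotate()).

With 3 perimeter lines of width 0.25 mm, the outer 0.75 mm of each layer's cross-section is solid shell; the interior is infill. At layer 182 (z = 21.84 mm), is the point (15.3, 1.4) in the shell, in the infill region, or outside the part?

shell

At z = 21.84 mm: the cylinder is not intersected at this z (z outside [0, 7.5]); the cylinder at (2, 12) is not intersected at this z (z outside [5.5, 18.5]); the r=12 cylinder at (5, 6.5) contributes a regular 16-gon of circumradius 12; Taking the union: only the r=12 cylinder at (5, 6.5) is present, so the union is just that shape — 1 connected region. Overall, the cross-section is a single solid region. The nearest boundary edge runs (13.49, -1.99)→(16.09, 1.91); distance from the point to it = 0.37 mm. The point is inside the cross-section, 0.37 mm from the nearest boundary — within the 0.75 mm shell band (3 × 0.25).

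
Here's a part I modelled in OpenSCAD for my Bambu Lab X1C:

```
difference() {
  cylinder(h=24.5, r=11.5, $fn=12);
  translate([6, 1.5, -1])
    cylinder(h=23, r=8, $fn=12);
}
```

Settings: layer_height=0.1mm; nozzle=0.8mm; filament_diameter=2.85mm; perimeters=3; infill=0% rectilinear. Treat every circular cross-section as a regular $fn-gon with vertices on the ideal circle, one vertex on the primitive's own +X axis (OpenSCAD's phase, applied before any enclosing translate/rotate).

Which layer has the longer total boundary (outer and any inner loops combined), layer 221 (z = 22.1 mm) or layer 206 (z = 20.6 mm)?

layer 206 (z = 20.6 mm)

Layer 221 (z = 22.1): the r=11.5 cylinder gives a regular 12-gon of circumradius 11.5 (constant along its height) (perimeter = 2·12·11.500·sin(180°/12) = 71.43 mm); the cylinder at (6, 1.5) is not intersected at this z (z outside [-1, 22]); Subtracting the remaining from the first: none of the subtracted shapes is present at this height, so the r=11.5 cylinder is unchanged — boundary = 71.43 mm. So its perimeter = 71.43 mm. Layer 206 (z = 20.6): the r=11.5 cylinder gives a regular 12-gon of circumradius 11.5 (constant along its height) (perimeter = 2·12·11.500·sin(180°/12) = 71.43 mm); the r=8 cylinder at (6, 1.5) contributes a regular 12-gon of circumradius 8 (perimeter = 2·12·8.000·sin(180°/12) = 49.69 mm); After the difference (first − rest): starting from the r=11.5 cylinder, the r=8 cylinder at (6, 1.5) partially overlaps it — only the 159.05 mm² overlap (of its 192.00 mm²) is removed, clipping the outline — boundary = 84.10 mm. So its perimeter = 84.10 mm. Layer 206 is larger (84.10 vs 71.43 mm).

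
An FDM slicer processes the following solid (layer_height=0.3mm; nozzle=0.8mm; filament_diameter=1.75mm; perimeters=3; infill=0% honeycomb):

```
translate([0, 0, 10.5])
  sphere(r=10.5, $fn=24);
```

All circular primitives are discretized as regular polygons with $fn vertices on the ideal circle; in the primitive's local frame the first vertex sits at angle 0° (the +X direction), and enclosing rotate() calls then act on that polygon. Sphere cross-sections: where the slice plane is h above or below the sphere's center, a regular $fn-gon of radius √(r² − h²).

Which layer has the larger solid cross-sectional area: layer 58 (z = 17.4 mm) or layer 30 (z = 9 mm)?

layer 30 (z = 9 mm)

Layer 58 (z = 17.4): the sphere: section is a regular 24-gon, circumradius = √(r²−h²) = √(10.5²−6.9²) = 7.915 (area = (24/2)·7.915²·sin(360°/24) = 194.55 mm²). So its area = 194.55 mm². Layer 30 (z = 9): the r=10.5 sphere slices to a regular 24-gon of circumradius 10.392 (√(r²−h²) with h=1.5 from center) (area = (24/2)·10.392²·sin(360°/24) = 335.43 mm²). So its area = 335.43 mm². Layer 30 is larger (335.43 vs 194.55 mm²).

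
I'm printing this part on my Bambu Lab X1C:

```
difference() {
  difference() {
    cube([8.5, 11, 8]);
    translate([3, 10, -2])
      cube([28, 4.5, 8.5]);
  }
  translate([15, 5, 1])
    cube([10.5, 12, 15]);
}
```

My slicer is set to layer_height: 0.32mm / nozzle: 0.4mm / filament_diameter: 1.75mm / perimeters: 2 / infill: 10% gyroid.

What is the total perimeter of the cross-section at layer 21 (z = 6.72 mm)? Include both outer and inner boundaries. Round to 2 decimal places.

At z = 6.72 mm: the cube is present — its section is the full 8.5×11 rectangle (perimeter 39.00 mm); the cube at (3, 10) is not intersected at this z (z outside [-2, 6.5]); After the difference (first − rest): none of the subtracted shapes is present at this height, so the 8.5×11 cube is unchanged — boundary = 39.00 mm; the cube at (15, 5) is present — its section is the full 10.5×12 rectangle (perimeter 45.00 mm); Subtracting the remaining from the first: starting from the result so far, the 10.5×12 cube at (15, 5) misses the remaining region (no effect) — boundary = 39.00 mm. Overall, the cross-section is a single solid region. Total boundary length (outer) = 39.00 mm.

39.00 mm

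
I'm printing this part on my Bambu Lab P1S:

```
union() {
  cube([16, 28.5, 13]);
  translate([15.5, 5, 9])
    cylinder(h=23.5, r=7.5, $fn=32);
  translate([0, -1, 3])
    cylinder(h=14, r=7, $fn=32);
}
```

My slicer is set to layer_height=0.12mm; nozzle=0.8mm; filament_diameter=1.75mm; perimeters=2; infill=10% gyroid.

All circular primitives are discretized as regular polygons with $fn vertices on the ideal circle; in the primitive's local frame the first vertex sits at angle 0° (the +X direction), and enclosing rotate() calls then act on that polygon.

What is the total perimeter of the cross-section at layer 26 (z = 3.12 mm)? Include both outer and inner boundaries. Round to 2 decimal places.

At z = 3.12 mm: the cube (footprint 16×28.5) is included at this height (perimeter 89.00 mm); the cylinder at (15.5, 5) is absent (z outside [9, 32.5]); the r=7 cylinder at (0, -1) contributes a regular 32-gon of circumradius 7 (perimeter = 2·32·7.000·sin(180°/32) = 43.91 mm); Merging all regions: the regions partially overlap (shared area 31.29 mm²), so the edge portions inside another operand are dropped and the merged outline is re-measured after clipping — boundary = 110.04 mm. Overall, the cross-section is a single solid region. Total boundary length (outer) = 110.04 mm.

110.04 mm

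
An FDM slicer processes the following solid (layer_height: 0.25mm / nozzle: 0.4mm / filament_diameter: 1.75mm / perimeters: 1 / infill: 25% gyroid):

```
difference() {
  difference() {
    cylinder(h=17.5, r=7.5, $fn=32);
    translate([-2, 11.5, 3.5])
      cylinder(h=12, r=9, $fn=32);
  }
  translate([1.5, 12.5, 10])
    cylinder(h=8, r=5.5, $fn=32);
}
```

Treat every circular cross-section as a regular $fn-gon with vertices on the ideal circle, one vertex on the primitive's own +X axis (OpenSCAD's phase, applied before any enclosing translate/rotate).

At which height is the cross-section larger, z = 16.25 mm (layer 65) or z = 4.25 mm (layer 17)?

layer 65 (z = 16.25 mm)

Layer 65 (z = 16.25): the r=7.5 cylinder gives a regular 32-gon of circumradius 7.5 (constant along its height) (area = (32/2)·7.500²·sin(360°/32) = 175.58 mm²); the cylinder at (-2, 11.5) does not reach this height (z outside [3.5, 15.5]); Subtracting the remaining from the first: none of the subtracted shapes is present at this height, so the r=7.5 cylinder is unchanged — area = 175.58 mm²; the r=5.5 cylinder at (1.5, 12.5) gives a regular 32-gon of circumradius 5.5 (constant along its height) (area = (32/2)·5.500²·sin(360°/32) = 94.42 mm²); Subtracting the remaining from the first: starting from the result so far (175.58 mm²), the r=5.5 cylinder at (1.5, 12.5) partially overlaps it — only the 0.74 mm² overlap (of its 94.42 mm²) is removed, clipping the outline — area = 174.84 mm². So its area = 174.84 mm². Layer 17 (z = 4.25): the r=7.5 cylinder contributes a regular 32-gon of circumradius 7.5 (area = (32/2)·7.500²·sin(360°/32) = 175.58 mm²); the r=9 cylinder at (-2, 11.5) gives a regular 32-gon of circumradius 9 (constant along its height) (area = (32/2)·9.000²·sin(360°/32) = 252.84 mm²); After the difference (first − rest): starting from the r=7.5 cylinder (175.58 mm²), the r=9 cylinder at (-2, 11.5) partially overlaps it — only the 37.87 mm² overlap (of its 252.84 mm²) is removed, clipping the outline — area = 137.71 mm²; the cylinder at (1.5, 12.5) is absent (z outside [10, 18]); After the difference (first − rest): none of the subtracted shapes is present at this height, so that combined region is unchanged — area = 137.71 mm². So its area = 137.71 mm². Layer 65 is larger (174.84 vs 137.71 mm²).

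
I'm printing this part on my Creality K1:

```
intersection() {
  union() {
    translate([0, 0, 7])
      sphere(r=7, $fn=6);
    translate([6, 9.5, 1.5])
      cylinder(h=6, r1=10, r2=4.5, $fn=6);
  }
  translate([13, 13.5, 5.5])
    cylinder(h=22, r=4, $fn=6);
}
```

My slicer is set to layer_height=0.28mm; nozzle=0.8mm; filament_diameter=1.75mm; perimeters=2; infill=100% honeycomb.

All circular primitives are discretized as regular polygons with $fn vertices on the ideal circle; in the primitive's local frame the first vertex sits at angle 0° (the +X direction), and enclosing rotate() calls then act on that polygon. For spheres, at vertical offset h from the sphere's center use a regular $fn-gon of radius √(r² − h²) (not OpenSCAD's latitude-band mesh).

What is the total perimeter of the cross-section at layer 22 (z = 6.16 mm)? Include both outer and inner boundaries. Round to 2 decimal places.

At z = 6.16 mm: the sphere: section is a regular 6-gon, circumradius = √(r²−h²) = √(7²−0.84²) = 6.949 (perimeter = 2·6·6.949·sin(180°/6) = 41.70 mm); the cone at (6, 9.5) (r1=10→r2=4.5) has section circumradius 5.728 here — a regular 6-gon (perimeter = 2·6·5.728·sin(180°/6) = 34.37 mm); Merging all regions: the regions partially overlap (shared area 1.76 mm²), so the edge portions inside another operand are dropped and the merged outline is re-measured after clipping — boundary = 70.26 mm; the r=4 cylinder at (13, 13.5) gives a regular 6-gon of circumradius 4 (constant along its height) (perimeter = 2·6·4.000·sin(180°/6) = 24.00 mm); Keeping only the common overlap: the r=4 cylinder at (13, 13.5) partially overlaps the result so far; clipping to the common part keeps 1.53 mm² — boundary = 9.26 mm. Overall, the cross-section is a single solid region. Total boundary length (outer) = 9.26 mm.

9.26 mm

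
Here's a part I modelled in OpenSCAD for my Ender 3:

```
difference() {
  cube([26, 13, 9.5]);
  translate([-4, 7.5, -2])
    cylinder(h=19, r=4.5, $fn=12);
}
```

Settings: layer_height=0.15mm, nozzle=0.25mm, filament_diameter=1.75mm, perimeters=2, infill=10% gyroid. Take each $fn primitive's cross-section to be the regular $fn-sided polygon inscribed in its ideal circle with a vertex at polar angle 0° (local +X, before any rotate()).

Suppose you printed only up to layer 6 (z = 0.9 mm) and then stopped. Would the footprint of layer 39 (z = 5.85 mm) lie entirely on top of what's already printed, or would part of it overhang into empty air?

Compare the two slices. At z = 0.9: the cube is present — its section is the full 26×13 rectangle (area 338.00 mm²); the cylinder at (-4, 7.5): section is a regular 12-gon, circumradius r=4.5 (area = (12/2)·4.500²·sin(360°/12) = 60.75 mm²); Subtracting the remaining from the first: starting from the 26×13 cube (338.00 mm²), the r=4.5 cylinder at (-4, 7.5) partially overlaps it — only the 0.93 mm² overlap (of its 60.75 mm²) is removed, clipping the outline — area = 337.07 mm². At z = 5.85: the cube is present — its section is the full 26×13 rectangle (area 338.00 mm²); the r=4.5 cylinder at (-4, 7.5) gives a regular 12-gon of circumradius 4.5 (constant along its height) (area = (12/2)·4.500²·sin(360°/12) = 60.75 mm²); Taking the first minus the rest: starting from the 26×13 cube (338.00 mm²), the r=4.5 cylinder at (-4, 7.5) partially overlaps it — only the 0.93 mm² overlap (of its 60.75 mm²) is removed, clipping the outline — area = 337.07 mm². Checking containment: the cross-section at z = 5.85 is a subset of the cross-section at z = 0.9.

entirely on top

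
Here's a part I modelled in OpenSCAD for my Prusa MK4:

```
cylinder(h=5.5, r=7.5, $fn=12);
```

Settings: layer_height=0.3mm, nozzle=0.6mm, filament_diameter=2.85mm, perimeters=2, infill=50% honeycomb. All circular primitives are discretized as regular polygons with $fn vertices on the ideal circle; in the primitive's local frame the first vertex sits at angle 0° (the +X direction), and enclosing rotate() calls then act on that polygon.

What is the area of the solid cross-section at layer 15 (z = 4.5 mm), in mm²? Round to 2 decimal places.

168.75 mm²

At z = 4.5 mm: the r=7.5 cylinder contributes a regular 12-gon of circumradius 7.5 (area = (12/2)·7.500²·sin(360°/12) = 168.75 mm²). Overall, the cross-section is a single solid region. Net area = 168.75 mm².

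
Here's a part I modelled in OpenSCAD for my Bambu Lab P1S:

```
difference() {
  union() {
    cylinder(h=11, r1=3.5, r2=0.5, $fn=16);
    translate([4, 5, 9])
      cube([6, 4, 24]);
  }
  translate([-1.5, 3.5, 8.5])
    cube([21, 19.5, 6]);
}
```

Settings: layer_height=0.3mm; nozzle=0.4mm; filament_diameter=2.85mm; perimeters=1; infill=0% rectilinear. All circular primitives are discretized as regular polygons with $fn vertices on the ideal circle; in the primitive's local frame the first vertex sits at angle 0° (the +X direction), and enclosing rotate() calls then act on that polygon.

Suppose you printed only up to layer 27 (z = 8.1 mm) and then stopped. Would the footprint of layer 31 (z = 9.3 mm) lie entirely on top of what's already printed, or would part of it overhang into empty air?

entirely on top

Compare the two slices. At z = 8.1: the cone: at t=0.736 of its height the radius interpolates to r₁+(r₂−r₁)t = 1.291, giving a regular 16-gon of that circumradius (area = (16/2)·1.291²·sin(360°/16) = 5.10 mm²); the cube at (4, 5) is not intersected at this z (z outside [9, 33]); Merging all regions: only the cone is present, so the union is just that shape — area = 5.10 mm²; the cube at (-1.5, 3.5) does not reach this height (z outside [8.5, 14.5]); After the difference (first − rest): none of the subtracted shapes is present at this height, so the result so far is unchanged — area = 5.10 mm². At z = 9.3: the cone contributes a regular 16-gon of circumradius 0.964 (interpolated between r1=3.5 and r2=0.5 at t=0.845) (area = (16/2)·0.964²·sin(360°/16) = 2.84 mm²); the 6×4 cube at (4, 5) contributes its full rectangle (area 24.00 mm²); Taking the union: the 2 present regions are separate (no shared area or edge), so areas and boundary lengths simply add and each stays a separate island — area = 26.84 mm²; the cube at (-1.5, 3.5) (footprint 21×19.5) is included at this height (area 409.50 mm²); After the difference (first − rest): starting from the result so far (26.84 mm²), the 21×19.5 cube at (-1.5, 3.5) partially overlaps it — only the 24.00 mm² overlap (of its 409.50 mm²) is removed, clipping the outline — area = 2.84 mm². Checking containment: the cross-section at z = 9.3 is a subset of the cross-section at z = 8.1.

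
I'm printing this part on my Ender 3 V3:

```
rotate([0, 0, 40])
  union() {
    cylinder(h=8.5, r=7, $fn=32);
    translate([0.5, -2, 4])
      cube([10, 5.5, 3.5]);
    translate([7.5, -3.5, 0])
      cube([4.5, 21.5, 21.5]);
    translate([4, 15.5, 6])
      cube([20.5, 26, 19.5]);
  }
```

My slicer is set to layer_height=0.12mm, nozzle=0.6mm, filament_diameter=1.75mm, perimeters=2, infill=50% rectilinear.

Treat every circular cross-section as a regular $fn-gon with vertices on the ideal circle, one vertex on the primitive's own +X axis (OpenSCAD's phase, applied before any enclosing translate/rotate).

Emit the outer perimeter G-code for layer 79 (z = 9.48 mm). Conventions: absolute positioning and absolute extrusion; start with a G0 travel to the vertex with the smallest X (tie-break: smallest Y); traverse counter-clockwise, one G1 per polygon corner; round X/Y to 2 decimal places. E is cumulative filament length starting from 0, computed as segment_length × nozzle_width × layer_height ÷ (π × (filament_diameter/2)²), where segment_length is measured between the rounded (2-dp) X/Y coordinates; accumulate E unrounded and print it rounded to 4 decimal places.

At z = 9.48 mm: the cylinder does not reach this height (z outside [0, 8.5]); the cube at (0.5, -2) is not intersected at this z (z outside [4, 7.5]); the 4.5×21.5 cube at (7.5, -3.5) contributes its full rectangle; the cube at (4, 15.5) is present — its section is the full 20.5×26 rectangle; Combining (union): the regions partially overlap (shared area 11.25 mm²), so overlapping operands fuse into one piece — 1 connected region; (whole slice rotated 40° about Z — lengths, areas and connectivity unchanged). The outline is a single polygon with 8 vertices. Extrusion per mm of travel: 0.6 × 0.12 / (π × 0.875²) = 0.029934. Accumulating E over each segment gives final E = 3.9210.

G0 X-23.61 Y34.36 Z9.48
G1 X-6.90 Y14.44 E0.7783
G1 X-4.22 Y16.69 E0.8831
G1 X8.00 Y2.14 E1.4518
G1 X11.44 Y5.03 E1.5863
G1 X-0.77 Y19.59 E2.1551
G1 X8.80 Y27.62 E2.5291
G1 X-7.91 Y47.54 E3.3074
G1 X-23.61 Y34.36 E3.9210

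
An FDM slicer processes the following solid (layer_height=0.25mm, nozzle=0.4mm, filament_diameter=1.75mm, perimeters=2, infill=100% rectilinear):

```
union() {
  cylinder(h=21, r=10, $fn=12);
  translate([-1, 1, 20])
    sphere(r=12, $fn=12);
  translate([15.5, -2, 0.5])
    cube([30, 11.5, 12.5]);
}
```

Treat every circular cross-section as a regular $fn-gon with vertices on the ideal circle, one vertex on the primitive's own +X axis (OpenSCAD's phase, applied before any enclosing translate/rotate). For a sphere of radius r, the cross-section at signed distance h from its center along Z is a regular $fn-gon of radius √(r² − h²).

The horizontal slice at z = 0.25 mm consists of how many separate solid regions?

1

At z = 0.25 mm: the r=10 cylinder contributes a regular 12-gon of circumradius 10; the sphere at (-1, 1) does not reach this height (|z−center|=19.750 > r=12); the cube at (15.5, -2) is not intersected at this z (z outside [0.5, 13]); Taking the union: only the r=10 cylinder is present, so the union is just that shape — 1 connected region. The result has 1 disconnected region.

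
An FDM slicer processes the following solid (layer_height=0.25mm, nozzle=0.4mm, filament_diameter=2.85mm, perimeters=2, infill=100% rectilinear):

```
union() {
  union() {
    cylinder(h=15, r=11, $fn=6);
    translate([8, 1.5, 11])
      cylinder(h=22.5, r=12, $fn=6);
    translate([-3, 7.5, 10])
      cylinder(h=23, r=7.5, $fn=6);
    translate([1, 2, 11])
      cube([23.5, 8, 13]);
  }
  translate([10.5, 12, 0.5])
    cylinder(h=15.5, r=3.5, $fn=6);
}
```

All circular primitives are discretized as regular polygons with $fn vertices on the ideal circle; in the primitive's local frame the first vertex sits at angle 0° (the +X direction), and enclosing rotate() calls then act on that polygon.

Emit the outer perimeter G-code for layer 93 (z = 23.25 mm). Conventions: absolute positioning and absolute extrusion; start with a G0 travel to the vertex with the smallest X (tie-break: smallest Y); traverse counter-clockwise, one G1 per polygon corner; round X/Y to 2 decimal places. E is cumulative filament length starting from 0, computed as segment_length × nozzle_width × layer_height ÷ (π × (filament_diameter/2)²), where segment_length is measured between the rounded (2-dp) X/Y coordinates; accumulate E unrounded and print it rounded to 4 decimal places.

At z = 23.25 mm: the cylinder is not intersected at this z (z outside [0, 15]); the cylinder at (8, 1.5): section is a regular 6-gon, circumradius r=12; the cylinder at (-3, 7.5): section is a regular 6-gon, circumradius r=7.5; the 23.5×8 cube at (1, 2) contributes its full rectangle; Taking the union: the regions partially overlap (shared area 174.76 mm²), so overlapping operands fuse into one piece — 1 connected region; the cylinder at (10.5, 12) is absent (z outside [0.5, 16]); Taking the union: only the result so far is present, so the union is just that shape — 1 connected region. The outline is a single polygon with 15 vertices. Extrusion per mm of travel: 0.4 × 0.25 / (π × 1.425²) = 0.015675. Accumulating E over each segment gives final E = 1.5743.

G0 X-10.50 Y7.50 Z23.25
G1 X-6.75 Y1.00 E0.1176
G1 X-3.71 Y1.00 E0.1653
G1 X2.00 Y-8.89 E0.3443
G1 X14.00 Y-8.89 E0.5324
G1 X20.00 Y1.50 E0.7205
G1 X19.71 Y2.00 E0.7295
G1 X24.50 Y2.00 E0.8046
G1 X24.50 Y10.00 E0.9300
G1 X15.09 Y10.00 E1.0775
G1 X14.00 Y11.89 E1.1117
G1 X2.00 Y11.89 E1.2998
G1 X1.98 Y11.86 E1.3004
G1 X0.75 Y14.00 E1.3391
G1 X-6.75 Y14.00 E1.4567
G1 X-10.50 Y7.50 E1.5743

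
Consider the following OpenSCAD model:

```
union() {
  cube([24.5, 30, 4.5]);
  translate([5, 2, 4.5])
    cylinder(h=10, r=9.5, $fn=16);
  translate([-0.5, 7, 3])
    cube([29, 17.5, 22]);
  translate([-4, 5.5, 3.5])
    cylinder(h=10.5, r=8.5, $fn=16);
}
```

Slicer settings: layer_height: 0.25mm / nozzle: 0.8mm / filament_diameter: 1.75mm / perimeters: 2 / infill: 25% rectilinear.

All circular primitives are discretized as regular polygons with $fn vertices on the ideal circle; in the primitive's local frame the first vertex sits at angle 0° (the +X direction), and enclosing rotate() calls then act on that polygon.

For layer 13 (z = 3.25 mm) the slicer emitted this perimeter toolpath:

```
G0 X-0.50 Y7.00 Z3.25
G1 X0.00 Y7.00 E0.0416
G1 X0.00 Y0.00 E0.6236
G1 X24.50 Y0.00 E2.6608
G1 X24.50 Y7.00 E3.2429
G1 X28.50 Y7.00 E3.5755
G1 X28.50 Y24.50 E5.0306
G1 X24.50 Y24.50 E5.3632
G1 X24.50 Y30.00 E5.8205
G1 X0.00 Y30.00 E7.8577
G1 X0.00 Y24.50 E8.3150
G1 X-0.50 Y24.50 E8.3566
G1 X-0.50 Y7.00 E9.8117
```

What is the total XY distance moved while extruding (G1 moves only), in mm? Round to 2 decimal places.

Sum the Euclidean lengths of each G1 segment: total = 118.00 mm.

118.00 mm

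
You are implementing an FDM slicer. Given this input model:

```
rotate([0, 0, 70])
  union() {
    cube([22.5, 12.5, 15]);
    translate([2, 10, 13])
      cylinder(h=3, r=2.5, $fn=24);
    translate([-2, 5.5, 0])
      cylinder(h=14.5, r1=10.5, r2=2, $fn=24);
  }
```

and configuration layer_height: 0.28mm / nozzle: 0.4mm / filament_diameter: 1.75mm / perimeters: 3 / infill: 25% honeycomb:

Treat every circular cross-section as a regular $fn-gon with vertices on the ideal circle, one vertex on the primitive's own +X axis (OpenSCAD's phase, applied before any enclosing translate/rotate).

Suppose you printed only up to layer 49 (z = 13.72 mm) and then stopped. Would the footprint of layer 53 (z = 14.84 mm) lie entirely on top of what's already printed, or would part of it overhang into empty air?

entirely on top

Compare the two slices. At z = 13.72: the 22.5×12.5 cube contributes its full rectangle (area 281.25 mm²); the r=2.5 cylinder at (2, 10) gives a regular 24-gon of circumradius 2.5 (constant along its height) (area = (24/2)·2.500²·sin(360°/24) = 19.41 mm²); the cone at (-2, 5.5) (r1=10.5→r2=2) has section circumradius 2.457 here — a regular 24-gon (area = (24/2)·2.457²·sin(360°/24) = 18.75 mm²); Combining (union): the regions partially overlap — summed areas 319.41 mm² minus the doubly-counted overlap 19.28 mm² gives 300.13 mm² — area = 300.13 mm²; (whole slice rotated 70° about Z — lengths, areas and connectivity unchanged). At z = 14.84: the cube is present — its section is the full 22.5×12.5 rectangle (area 281.25 mm²); the r=2.5 cylinder at (2, 10) contributes a regular 24-gon of circumradius 2.5 (area = (24/2)·2.500²·sin(360°/24) = 19.41 mm²); the cone at (-2, 5.5) is absent (z outside [0, 14.5]); Taking the union: the regions partially overlap — summed areas 300.66 mm² minus the doubly-counted overlap 18.43 mm² gives 282.23 mm² — area = 282.23 mm²; (whole slice rotated 70° about Z — lengths, areas and connectivity unchanged). Checking containment: the cross-section at z = 14.84 is a subset of the cross-section at z = 13.72.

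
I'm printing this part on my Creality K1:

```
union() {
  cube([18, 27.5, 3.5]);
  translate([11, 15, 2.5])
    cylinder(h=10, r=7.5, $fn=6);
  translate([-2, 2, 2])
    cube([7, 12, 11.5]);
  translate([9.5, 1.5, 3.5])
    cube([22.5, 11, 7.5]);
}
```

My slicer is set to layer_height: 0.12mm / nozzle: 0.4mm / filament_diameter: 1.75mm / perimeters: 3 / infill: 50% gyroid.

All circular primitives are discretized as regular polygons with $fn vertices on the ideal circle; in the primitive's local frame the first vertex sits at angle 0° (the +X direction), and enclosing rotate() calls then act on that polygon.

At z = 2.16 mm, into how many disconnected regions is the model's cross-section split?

1

At z = 2.16 mm: the cube (footprint 18×27.5) is included at this height; the cylinder at (11, 15) does not reach this height (z outside [2.5, 12.5]); the 7×12 cube at (-2, 2) contributes its full rectangle; the cube at (9.5, 1.5) is not intersected at this z (z outside [3.5, 11]); Taking the union: the regions partially overlap (shared area 60.00 mm²), so overlapping operands fuse into one piece — 1 connected region. The result has 1 disconnected region.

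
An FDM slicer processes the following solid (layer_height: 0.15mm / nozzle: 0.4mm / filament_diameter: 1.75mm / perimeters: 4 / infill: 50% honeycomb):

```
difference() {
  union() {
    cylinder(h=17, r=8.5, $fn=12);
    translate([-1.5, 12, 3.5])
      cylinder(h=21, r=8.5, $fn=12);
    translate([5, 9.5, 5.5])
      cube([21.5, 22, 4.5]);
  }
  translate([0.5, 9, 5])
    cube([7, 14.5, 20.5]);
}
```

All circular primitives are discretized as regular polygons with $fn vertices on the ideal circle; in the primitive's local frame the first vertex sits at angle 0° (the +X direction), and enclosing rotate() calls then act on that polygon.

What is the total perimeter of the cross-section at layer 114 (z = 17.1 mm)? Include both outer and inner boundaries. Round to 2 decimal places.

55.22 mm

At z = 17.1 mm: the cylinder is absent (z outside [0, 17]); the r=8.5 cylinder at (-1.5, 12) gives a regular 12-gon of circumradius 8.5 (constant along its height) (perimeter = 2·12·8.500·sin(180°/12) = 52.80 mm); the cube at (5, 9.5) is absent (z outside [5.5, 10]); Taking the union: only the r=8.5 cylinder at (-1.5, 12) is present, so the union is just that shape — boundary = 52.80 mm; the cube at (0.5, 9) (footprint 7×14.5) is included at this height (perimeter 43.00 mm); After the difference (first − rest): starting from the result so far, the 7×14.5 cube at (0.5, 9) partially overlaps it — only the 56.02 mm² overlap (of its 101.50 mm²) is removed, clipping the outline — boundary = 55.22 mm. Overall, the cross-section is a single solid region. Total boundary length (outer) = 55.22 mm.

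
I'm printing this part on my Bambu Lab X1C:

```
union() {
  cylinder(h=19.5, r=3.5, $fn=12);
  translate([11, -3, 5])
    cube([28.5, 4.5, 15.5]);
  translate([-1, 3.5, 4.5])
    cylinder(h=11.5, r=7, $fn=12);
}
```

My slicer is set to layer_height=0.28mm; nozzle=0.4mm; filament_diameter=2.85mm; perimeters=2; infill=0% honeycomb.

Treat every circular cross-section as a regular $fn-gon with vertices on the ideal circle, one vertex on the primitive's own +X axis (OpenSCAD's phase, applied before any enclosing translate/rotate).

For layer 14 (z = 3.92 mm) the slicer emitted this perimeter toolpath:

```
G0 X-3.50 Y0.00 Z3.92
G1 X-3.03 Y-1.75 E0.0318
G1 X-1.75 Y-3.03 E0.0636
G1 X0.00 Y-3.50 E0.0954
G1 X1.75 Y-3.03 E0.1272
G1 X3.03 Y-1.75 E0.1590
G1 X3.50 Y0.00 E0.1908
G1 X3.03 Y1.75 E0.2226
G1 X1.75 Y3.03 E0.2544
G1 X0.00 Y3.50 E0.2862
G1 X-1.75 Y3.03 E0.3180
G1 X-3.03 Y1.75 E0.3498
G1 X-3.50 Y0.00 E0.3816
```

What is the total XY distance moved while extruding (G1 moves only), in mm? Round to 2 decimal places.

21.74 mm

Sum the Euclidean lengths of each G1 segment: total = 21.74 mm.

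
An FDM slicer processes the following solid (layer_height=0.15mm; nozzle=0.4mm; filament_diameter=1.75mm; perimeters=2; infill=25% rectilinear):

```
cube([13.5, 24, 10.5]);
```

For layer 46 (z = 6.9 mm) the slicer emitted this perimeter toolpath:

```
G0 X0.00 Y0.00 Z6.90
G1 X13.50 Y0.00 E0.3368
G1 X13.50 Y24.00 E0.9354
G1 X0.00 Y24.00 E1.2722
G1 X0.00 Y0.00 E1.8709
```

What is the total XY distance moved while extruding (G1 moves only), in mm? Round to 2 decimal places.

75.00 mm

Sum the Euclidean lengths of each G1 segment: total = 75.00 mm.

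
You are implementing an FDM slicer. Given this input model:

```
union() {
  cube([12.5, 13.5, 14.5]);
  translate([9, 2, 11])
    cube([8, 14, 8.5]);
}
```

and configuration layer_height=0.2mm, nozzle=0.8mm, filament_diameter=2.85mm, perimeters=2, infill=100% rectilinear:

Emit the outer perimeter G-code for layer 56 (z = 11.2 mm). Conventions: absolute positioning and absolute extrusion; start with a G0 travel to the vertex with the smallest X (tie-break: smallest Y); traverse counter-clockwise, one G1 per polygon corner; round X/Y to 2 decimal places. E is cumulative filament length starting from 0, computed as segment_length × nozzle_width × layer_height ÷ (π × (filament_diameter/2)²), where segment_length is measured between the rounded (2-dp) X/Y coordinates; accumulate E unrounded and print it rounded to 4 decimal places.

At z = 11.2 mm: the cube (footprint 12.5×13.5) is included at this height; the cube at (9, 2) (footprint 8×14) is included at this height; Combining (union): the regions partially overlap (shared area 40.25 mm²), so overlapping operands fuse into one piece — 1 connected region. The outline is a single polygon with 8 vertices. Extrusion per mm of travel: 0.8 × 0.2 / (π × 1.425²) = 0.025081. Accumulating E over each segment gives final E = 1.6553.

G0 X0.00 Y0.00 Z11.20
G1 X12.50 Y0.00 E0.3135
G1 X12.50 Y2.00 E0.3637
G1 X17.00 Y2.00 E0.4765
G1 X17.00 Y16.00 E0.8277
G1 X9.00 Y16.00 E1.0283
G1 X9.00 Y13.50 E1.0910
G1 X0.00 Y13.50 E1.3167
G1 X0.00 Y0.00 E1.6553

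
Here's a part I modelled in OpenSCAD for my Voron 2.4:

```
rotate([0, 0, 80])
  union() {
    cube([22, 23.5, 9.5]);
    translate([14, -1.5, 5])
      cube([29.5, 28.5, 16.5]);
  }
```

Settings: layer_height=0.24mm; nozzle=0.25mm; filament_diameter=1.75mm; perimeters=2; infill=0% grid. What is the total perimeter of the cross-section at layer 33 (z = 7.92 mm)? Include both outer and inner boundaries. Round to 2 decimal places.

At z = 7.92 mm: the cube is present — its section is the full 22×23.5 rectangle (perimeter 91.00 mm); the cube at (14, -1.5) is present — its section is the full 29.5×28.5 rectangle (perimeter 116.00 mm); Combining (union): the regions partially overlap (shared area 188.00 mm²), so the edge portions inside another operand are dropped and the merged outline is re-measured after clipping — boundary = 144.00 mm; (whole slice rotated 80° about Z — lengths, areas and connectivity unchanged). Overall, the cross-section is a single solid region. Total boundary length (outer) = 144.00 mm.

144.00 mm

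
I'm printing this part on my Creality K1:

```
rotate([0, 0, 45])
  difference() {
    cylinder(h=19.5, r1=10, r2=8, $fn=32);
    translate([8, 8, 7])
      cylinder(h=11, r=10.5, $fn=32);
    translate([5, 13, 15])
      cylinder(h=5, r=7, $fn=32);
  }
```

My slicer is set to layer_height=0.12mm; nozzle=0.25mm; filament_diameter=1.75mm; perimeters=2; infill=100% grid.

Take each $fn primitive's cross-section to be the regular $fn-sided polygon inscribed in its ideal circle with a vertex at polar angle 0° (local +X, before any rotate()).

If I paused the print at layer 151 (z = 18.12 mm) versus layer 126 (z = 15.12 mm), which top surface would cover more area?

layer 151 (z = 18.12 mm)

Layer 151 (z = 18.12): the cone contributes a regular 32-gon of circumradius 8.142 (interpolated between r1=10 and r2=8 at t=0.929) (area = (32/2)·8.142²·sin(360°/32) = 206.90 mm²); the cylinder at (8, 8) is not intersected at this z (z outside [7, 18]); the r=7 cylinder at (5, 13) gives a regular 32-gon of circumradius 7 (constant along its height) (area = (32/2)·7.000²·sin(360°/32) = 152.95 mm²); After the difference (first − rest): starting from the cone (206.90 mm²), the r=7 cylinder at (5, 13) partially overlaps it — only the 4.54 mm² overlap (of its 152.95 mm²) is removed, clipping the outline — area = 202.37 mm²; (rotated 45° about Z; rotation is an isometry so areas/perimeters/island counts are preserved). So its area = 202.37 mm². Layer 126 (z = 15.12): the cone contributes a regular 32-gon of circumradius 8.449 (interpolated between r1=10 and r2=8 at t=0.775) (area = (32/2)·8.449²·sin(360°/32) = 222.84 mm²); the cylinder at (8, 8): section is a regular 32-gon, circumradius r=10.5 (area = (32/2)·10.500²·sin(360°/32) = 344.14 mm²); the cylinder at (5, 13): section is a regular 32-gon, circumradius r=7 (area = (32/2)·7.000²·sin(360°/32) = 152.95 mm²); Taking the first minus the rest: starting from the cone (222.84 mm²), the r=10.5 cylinder at (8, 8) partially overlaps it — only the 79.23 mm² overlap (of its 344.14 mm²) is removed, clipping the outline; the r=7 cylinder at (5, 13) misses the remaining region (no effect) — area = 143.61 mm²; (rotated 45° about Z; rotation is an isometry so areas/perimeters/island counts are preserved). So its area = 143.61 mm². Layer 151 is larger (202.37 vs 143.61 mm²).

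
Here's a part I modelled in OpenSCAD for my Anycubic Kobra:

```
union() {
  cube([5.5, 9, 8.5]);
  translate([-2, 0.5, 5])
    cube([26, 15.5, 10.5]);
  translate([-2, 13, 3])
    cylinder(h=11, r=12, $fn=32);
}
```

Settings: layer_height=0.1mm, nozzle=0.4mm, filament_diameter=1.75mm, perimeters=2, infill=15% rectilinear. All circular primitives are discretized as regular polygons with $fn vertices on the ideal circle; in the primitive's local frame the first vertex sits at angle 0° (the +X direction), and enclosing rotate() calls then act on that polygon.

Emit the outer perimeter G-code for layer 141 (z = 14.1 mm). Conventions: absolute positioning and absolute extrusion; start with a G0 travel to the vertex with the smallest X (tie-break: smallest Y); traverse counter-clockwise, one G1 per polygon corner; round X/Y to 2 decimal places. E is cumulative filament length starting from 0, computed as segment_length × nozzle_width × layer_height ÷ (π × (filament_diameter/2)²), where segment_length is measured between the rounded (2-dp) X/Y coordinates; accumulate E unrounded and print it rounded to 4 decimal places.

At z = 14.1 mm: the cube is not intersected at this z (z outside [0, 8.5]); the cube at (-2, 0.5) (footprint 26×15.5) is included at this height; the cylinder at (-2, 13) is not intersected at this z (z outside [3, 14]); Merging all regions: only the 26×15.5 cube at (-2, 0.5) is present, so the union is just that shape — 1 connected region. The outline is a single polygon with 4 vertices. Extrusion per mm of travel: 0.4 × 0.1 / (π × 0.875²) = 0.016630. Accumulating E over each segment gives final E = 1.3803.

G0 X-2.00 Y0.50 Z14.10
G1 X24.00 Y0.50 E0.4324
G1 X24.00 Y16.00 E0.6901
G1 X-2.00 Y16.00 E1.1225
G1 X-2.00 Y0.50 E1.3803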